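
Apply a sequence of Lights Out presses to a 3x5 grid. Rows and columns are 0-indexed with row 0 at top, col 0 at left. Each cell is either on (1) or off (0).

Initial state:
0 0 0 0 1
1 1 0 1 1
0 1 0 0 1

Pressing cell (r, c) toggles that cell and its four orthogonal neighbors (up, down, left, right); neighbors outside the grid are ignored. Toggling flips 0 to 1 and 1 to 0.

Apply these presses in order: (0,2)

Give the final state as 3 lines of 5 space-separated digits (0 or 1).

Answer: 0 1 1 1 1
1 1 1 1 1
0 1 0 0 1

Derivation:
After press 1 at (0,2):
0 1 1 1 1
1 1 1 1 1
0 1 0 0 1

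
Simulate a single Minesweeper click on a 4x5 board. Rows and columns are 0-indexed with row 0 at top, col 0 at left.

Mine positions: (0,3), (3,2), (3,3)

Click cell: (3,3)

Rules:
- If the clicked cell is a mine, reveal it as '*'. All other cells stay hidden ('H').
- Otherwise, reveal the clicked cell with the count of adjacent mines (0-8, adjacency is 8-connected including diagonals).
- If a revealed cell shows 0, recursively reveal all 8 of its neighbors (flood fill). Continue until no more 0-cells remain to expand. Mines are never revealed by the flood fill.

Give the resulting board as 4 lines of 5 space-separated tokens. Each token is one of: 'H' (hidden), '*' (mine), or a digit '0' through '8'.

H H H H H
H H H H H
H H H H H
H H H * H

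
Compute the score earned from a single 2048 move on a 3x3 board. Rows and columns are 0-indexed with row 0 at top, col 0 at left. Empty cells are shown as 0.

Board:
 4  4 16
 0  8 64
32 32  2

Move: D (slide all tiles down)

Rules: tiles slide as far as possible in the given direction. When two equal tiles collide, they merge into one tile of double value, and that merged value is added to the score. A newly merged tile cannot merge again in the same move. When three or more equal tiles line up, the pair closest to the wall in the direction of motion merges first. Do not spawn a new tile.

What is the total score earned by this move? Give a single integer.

Answer: 0

Derivation:
Slide down:
col 0: [4, 0, 32] -> [0, 4, 32]  score +0 (running 0)
col 1: [4, 8, 32] -> [4, 8, 32]  score +0 (running 0)
col 2: [16, 64, 2] -> [16, 64, 2]  score +0 (running 0)
Board after move:
 0  4 16
 4  8 64
32 32  2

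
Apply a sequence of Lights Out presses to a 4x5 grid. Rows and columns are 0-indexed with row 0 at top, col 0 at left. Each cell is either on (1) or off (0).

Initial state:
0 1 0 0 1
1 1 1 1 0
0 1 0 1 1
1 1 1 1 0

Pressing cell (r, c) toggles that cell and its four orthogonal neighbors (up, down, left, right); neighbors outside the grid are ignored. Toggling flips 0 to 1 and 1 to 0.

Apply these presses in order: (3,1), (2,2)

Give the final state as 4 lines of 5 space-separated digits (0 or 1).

Answer: 0 1 0 0 1
1 1 0 1 0
0 1 1 0 1
0 0 1 1 0

Derivation:
After press 1 at (3,1):
0 1 0 0 1
1 1 1 1 0
0 0 0 1 1
0 0 0 1 0

After press 2 at (2,2):
0 1 0 0 1
1 1 0 1 0
0 1 1 0 1
0 0 1 1 0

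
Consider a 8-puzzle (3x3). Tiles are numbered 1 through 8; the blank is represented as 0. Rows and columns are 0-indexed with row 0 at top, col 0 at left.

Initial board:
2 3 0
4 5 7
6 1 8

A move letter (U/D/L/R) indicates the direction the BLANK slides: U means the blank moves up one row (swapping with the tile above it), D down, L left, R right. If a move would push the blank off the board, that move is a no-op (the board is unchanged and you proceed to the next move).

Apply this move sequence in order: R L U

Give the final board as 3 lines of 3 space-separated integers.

After move 1 (R):
2 3 0
4 5 7
6 1 8

After move 2 (L):
2 0 3
4 5 7
6 1 8

After move 3 (U):
2 0 3
4 5 7
6 1 8

Answer: 2 0 3
4 5 7
6 1 8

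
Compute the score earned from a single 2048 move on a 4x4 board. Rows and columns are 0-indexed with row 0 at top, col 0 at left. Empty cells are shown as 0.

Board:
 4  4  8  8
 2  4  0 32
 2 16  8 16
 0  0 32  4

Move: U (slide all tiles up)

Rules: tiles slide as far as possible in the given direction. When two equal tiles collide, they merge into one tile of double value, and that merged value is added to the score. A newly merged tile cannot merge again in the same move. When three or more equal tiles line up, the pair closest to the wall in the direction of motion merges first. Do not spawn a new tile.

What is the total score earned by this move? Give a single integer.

Answer: 28

Derivation:
Slide up:
col 0: [4, 2, 2, 0] -> [4, 4, 0, 0]  score +4 (running 4)
col 1: [4, 4, 16, 0] -> [8, 16, 0, 0]  score +8 (running 12)
col 2: [8, 0, 8, 32] -> [16, 32, 0, 0]  score +16 (running 28)
col 3: [8, 32, 16, 4] -> [8, 32, 16, 4]  score +0 (running 28)
Board after move:
 4  8 16  8
 4 16 32 32
 0  0  0 16
 0  0  0  4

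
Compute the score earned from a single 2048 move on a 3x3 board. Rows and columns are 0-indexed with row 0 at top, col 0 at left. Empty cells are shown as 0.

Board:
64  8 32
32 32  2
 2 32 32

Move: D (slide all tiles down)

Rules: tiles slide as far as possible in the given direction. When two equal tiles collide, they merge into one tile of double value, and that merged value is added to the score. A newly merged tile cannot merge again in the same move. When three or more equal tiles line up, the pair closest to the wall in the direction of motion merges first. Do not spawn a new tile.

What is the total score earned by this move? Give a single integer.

Answer: 64

Derivation:
Slide down:
col 0: [64, 32, 2] -> [64, 32, 2]  score +0 (running 0)
col 1: [8, 32, 32] -> [0, 8, 64]  score +64 (running 64)
col 2: [32, 2, 32] -> [32, 2, 32]  score +0 (running 64)
Board after move:
64  0 32
32  8  2
 2 64 32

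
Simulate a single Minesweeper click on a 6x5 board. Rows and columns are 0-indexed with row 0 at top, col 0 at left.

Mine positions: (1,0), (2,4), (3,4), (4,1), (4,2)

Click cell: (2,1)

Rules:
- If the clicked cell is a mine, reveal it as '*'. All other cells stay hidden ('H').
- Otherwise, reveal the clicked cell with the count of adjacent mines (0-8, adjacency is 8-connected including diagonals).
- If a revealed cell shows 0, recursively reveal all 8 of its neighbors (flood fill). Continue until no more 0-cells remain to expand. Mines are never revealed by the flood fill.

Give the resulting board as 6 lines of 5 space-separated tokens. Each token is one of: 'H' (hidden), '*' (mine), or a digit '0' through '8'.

H H H H H
H H H H H
H 1 H H H
H H H H H
H H H H H
H H H H H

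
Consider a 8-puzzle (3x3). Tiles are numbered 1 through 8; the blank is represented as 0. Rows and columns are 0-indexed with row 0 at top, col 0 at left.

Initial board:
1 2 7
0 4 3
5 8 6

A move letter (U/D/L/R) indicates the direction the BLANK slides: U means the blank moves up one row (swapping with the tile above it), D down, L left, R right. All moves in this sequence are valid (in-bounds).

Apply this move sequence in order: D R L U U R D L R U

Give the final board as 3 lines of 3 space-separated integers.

Answer: 2 0 7
1 4 3
5 8 6

Derivation:
After move 1 (D):
1 2 7
5 4 3
0 8 6

After move 2 (R):
1 2 7
5 4 3
8 0 6

After move 3 (L):
1 2 7
5 4 3
0 8 6

After move 4 (U):
1 2 7
0 4 3
5 8 6

After move 5 (U):
0 2 7
1 4 3
5 8 6

After move 6 (R):
2 0 7
1 4 3
5 8 6

After move 7 (D):
2 4 7
1 0 3
5 8 6

After move 8 (L):
2 4 7
0 1 3
5 8 6

After move 9 (R):
2 4 7
1 0 3
5 8 6

After move 10 (U):
2 0 7
1 4 3
5 8 6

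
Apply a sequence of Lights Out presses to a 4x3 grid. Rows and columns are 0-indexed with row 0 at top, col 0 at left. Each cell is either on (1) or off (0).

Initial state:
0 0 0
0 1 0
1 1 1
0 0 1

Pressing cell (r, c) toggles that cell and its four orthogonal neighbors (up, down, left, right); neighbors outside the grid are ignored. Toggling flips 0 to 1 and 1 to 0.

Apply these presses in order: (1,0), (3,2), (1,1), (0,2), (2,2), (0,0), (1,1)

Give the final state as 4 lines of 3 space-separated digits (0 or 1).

After press 1 at (1,0):
1 0 0
1 0 0
0 1 1
0 0 1

After press 2 at (3,2):
1 0 0
1 0 0
0 1 0
0 1 0

After press 3 at (1,1):
1 1 0
0 1 1
0 0 0
0 1 0

After press 4 at (0,2):
1 0 1
0 1 0
0 0 0
0 1 0

After press 5 at (2,2):
1 0 1
0 1 1
0 1 1
0 1 1

After press 6 at (0,0):
0 1 1
1 1 1
0 1 1
0 1 1

After press 7 at (1,1):
0 0 1
0 0 0
0 0 1
0 1 1

Answer: 0 0 1
0 0 0
0 0 1
0 1 1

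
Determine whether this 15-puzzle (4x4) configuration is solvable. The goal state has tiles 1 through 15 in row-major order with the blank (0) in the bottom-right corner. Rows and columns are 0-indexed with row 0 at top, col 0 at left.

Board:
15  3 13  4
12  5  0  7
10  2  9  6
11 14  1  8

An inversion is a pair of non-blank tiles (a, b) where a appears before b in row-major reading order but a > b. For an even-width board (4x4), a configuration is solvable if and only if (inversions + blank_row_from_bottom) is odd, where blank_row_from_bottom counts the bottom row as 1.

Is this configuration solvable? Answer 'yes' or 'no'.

Answer: no

Derivation:
Inversions: 57
Blank is in row 1 (0-indexed from top), which is row 3 counting from the bottom (bottom = 1).
57 + 3 = 60, which is even, so the puzzle is not solvable.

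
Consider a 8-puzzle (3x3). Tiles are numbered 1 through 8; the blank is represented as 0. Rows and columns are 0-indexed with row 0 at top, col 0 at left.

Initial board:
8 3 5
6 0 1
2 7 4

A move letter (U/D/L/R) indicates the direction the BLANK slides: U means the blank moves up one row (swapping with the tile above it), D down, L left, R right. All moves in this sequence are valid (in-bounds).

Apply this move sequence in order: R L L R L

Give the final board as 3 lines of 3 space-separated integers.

After move 1 (R):
8 3 5
6 1 0
2 7 4

After move 2 (L):
8 3 5
6 0 1
2 7 4

After move 3 (L):
8 3 5
0 6 1
2 7 4

After move 4 (R):
8 3 5
6 0 1
2 7 4

After move 5 (L):
8 3 5
0 6 1
2 7 4

Answer: 8 3 5
0 6 1
2 7 4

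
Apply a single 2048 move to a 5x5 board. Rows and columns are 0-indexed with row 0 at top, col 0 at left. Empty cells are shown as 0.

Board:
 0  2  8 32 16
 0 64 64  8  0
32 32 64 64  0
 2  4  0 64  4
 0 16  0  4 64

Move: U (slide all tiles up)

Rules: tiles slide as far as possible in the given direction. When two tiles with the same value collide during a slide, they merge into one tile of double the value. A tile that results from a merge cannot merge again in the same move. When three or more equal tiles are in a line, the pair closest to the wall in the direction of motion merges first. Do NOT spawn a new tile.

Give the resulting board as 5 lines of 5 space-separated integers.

Slide up:
col 0: [0, 0, 32, 2, 0] -> [32, 2, 0, 0, 0]
col 1: [2, 64, 32, 4, 16] -> [2, 64, 32, 4, 16]
col 2: [8, 64, 64, 0, 0] -> [8, 128, 0, 0, 0]
col 3: [32, 8, 64, 64, 4] -> [32, 8, 128, 4, 0]
col 4: [16, 0, 0, 4, 64] -> [16, 4, 64, 0, 0]

Answer:  32   2   8  32  16
  2  64 128   8   4
  0  32   0 128  64
  0   4   0   4   0
  0  16   0   0   0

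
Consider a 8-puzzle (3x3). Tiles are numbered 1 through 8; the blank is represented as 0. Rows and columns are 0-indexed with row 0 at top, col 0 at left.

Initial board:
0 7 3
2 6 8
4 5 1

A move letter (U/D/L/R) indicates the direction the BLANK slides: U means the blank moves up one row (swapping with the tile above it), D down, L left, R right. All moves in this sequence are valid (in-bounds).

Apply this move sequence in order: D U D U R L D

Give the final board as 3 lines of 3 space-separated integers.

Answer: 2 7 3
0 6 8
4 5 1

Derivation:
After move 1 (D):
2 7 3
0 6 8
4 5 1

After move 2 (U):
0 7 3
2 6 8
4 5 1

After move 3 (D):
2 7 3
0 6 8
4 5 1

After move 4 (U):
0 7 3
2 6 8
4 5 1

After move 5 (R):
7 0 3
2 6 8
4 5 1

After move 6 (L):
0 7 3
2 6 8
4 5 1

After move 7 (D):
2 7 3
0 6 8
4 5 1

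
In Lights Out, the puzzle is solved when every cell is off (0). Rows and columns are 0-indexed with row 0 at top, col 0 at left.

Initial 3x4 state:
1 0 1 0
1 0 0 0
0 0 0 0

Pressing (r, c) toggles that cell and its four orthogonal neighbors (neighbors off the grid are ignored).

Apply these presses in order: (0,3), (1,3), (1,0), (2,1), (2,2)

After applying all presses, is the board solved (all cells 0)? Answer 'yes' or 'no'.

After press 1 at (0,3):
1 0 0 1
1 0 0 1
0 0 0 0

After press 2 at (1,3):
1 0 0 0
1 0 1 0
0 0 0 1

After press 3 at (1,0):
0 0 0 0
0 1 1 0
1 0 0 1

After press 4 at (2,1):
0 0 0 0
0 0 1 0
0 1 1 1

After press 5 at (2,2):
0 0 0 0
0 0 0 0
0 0 0 0

Lights still on: 0

Answer: yes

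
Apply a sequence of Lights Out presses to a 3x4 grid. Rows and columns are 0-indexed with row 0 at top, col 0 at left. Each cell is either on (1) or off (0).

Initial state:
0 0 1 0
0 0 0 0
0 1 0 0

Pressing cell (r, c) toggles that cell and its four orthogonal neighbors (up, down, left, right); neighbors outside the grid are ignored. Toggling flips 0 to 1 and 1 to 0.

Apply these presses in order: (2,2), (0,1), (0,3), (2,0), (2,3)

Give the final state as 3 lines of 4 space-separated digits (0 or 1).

Answer: 1 1 1 1
1 1 1 0
1 1 0 0

Derivation:
After press 1 at (2,2):
0 0 1 0
0 0 1 0
0 0 1 1

After press 2 at (0,1):
1 1 0 0
0 1 1 0
0 0 1 1

After press 3 at (0,3):
1 1 1 1
0 1 1 1
0 0 1 1

After press 4 at (2,0):
1 1 1 1
1 1 1 1
1 1 1 1

After press 5 at (2,3):
1 1 1 1
1 1 1 0
1 1 0 0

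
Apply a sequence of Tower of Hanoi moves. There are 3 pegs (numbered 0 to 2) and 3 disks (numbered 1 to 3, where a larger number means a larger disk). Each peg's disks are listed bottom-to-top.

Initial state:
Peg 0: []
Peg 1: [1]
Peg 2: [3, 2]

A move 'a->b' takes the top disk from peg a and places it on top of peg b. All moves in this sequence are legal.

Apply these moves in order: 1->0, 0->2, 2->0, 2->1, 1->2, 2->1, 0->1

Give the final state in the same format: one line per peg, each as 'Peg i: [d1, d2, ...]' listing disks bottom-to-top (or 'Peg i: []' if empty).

After move 1 (1->0):
Peg 0: [1]
Peg 1: []
Peg 2: [3, 2]

After move 2 (0->2):
Peg 0: []
Peg 1: []
Peg 2: [3, 2, 1]

After move 3 (2->0):
Peg 0: [1]
Peg 1: []
Peg 2: [3, 2]

After move 4 (2->1):
Peg 0: [1]
Peg 1: [2]
Peg 2: [3]

After move 5 (1->2):
Peg 0: [1]
Peg 1: []
Peg 2: [3, 2]

After move 6 (2->1):
Peg 0: [1]
Peg 1: [2]
Peg 2: [3]

After move 7 (0->1):
Peg 0: []
Peg 1: [2, 1]
Peg 2: [3]

Answer: Peg 0: []
Peg 1: [2, 1]
Peg 2: [3]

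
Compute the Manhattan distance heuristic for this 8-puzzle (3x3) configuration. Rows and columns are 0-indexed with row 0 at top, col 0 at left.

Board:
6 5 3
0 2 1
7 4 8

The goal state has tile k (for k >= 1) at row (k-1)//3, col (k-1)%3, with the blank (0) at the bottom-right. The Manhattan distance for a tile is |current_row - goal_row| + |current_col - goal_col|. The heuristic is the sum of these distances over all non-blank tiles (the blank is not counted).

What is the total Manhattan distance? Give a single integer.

Tile 6: (0,0)->(1,2) = 3
Tile 5: (0,1)->(1,1) = 1
Tile 3: (0,2)->(0,2) = 0
Tile 2: (1,1)->(0,1) = 1
Tile 1: (1,2)->(0,0) = 3
Tile 7: (2,0)->(2,0) = 0
Tile 4: (2,1)->(1,0) = 2
Tile 8: (2,2)->(2,1) = 1
Sum: 3 + 1 + 0 + 1 + 3 + 0 + 2 + 1 = 11

Answer: 11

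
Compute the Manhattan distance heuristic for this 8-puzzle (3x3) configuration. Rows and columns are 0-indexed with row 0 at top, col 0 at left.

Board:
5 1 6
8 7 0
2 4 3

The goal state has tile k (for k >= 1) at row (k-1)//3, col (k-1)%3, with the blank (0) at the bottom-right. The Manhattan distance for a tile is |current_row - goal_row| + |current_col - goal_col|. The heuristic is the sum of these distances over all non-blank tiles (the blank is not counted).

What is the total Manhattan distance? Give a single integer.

Tile 5: at (0,0), goal (1,1), distance |0-1|+|0-1| = 2
Tile 1: at (0,1), goal (0,0), distance |0-0|+|1-0| = 1
Tile 6: at (0,2), goal (1,2), distance |0-1|+|2-2| = 1
Tile 8: at (1,0), goal (2,1), distance |1-2|+|0-1| = 2
Tile 7: at (1,1), goal (2,0), distance |1-2|+|1-0| = 2
Tile 2: at (2,0), goal (0,1), distance |2-0|+|0-1| = 3
Tile 4: at (2,1), goal (1,0), distance |2-1|+|1-0| = 2
Tile 3: at (2,2), goal (0,2), distance |2-0|+|2-2| = 2
Sum: 2 + 1 + 1 + 2 + 2 + 3 + 2 + 2 = 15

Answer: 15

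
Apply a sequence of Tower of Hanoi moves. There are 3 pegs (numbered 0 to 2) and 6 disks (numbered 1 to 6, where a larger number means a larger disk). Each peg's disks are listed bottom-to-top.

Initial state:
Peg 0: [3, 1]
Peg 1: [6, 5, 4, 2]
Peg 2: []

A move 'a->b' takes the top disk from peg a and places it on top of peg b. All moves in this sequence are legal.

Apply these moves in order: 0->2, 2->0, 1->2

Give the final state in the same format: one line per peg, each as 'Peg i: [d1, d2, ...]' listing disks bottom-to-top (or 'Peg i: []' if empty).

After move 1 (0->2):
Peg 0: [3]
Peg 1: [6, 5, 4, 2]
Peg 2: [1]

After move 2 (2->0):
Peg 0: [3, 1]
Peg 1: [6, 5, 4, 2]
Peg 2: []

After move 3 (1->2):
Peg 0: [3, 1]
Peg 1: [6, 5, 4]
Peg 2: [2]

Answer: Peg 0: [3, 1]
Peg 1: [6, 5, 4]
Peg 2: [2]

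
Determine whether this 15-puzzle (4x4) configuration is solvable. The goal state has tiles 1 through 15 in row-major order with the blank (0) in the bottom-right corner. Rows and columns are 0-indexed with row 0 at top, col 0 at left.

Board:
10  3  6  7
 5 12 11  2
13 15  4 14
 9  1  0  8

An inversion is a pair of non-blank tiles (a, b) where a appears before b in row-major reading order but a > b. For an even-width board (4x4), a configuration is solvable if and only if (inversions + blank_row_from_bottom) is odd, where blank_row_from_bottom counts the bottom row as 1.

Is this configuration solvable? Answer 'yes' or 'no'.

Answer: no

Derivation:
Inversions: 49
Blank is in row 3 (0-indexed from top), which is row 1 counting from the bottom (bottom = 1).
49 + 1 = 50, which is even, so the puzzle is not solvable.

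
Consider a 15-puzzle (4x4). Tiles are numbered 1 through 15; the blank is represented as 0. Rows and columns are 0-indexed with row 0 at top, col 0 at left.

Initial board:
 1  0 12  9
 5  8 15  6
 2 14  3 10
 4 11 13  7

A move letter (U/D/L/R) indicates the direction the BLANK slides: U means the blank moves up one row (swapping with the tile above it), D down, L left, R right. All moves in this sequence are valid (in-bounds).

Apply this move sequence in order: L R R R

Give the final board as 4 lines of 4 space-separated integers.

Answer:  1 12  9  0
 5  8 15  6
 2 14  3 10
 4 11 13  7

Derivation:
After move 1 (L):
 0  1 12  9
 5  8 15  6
 2 14  3 10
 4 11 13  7

After move 2 (R):
 1  0 12  9
 5  8 15  6
 2 14  3 10
 4 11 13  7

After move 3 (R):
 1 12  0  9
 5  8 15  6
 2 14  3 10
 4 11 13  7

After move 4 (R):
 1 12  9  0
 5  8 15  6
 2 14  3 10
 4 11 13  7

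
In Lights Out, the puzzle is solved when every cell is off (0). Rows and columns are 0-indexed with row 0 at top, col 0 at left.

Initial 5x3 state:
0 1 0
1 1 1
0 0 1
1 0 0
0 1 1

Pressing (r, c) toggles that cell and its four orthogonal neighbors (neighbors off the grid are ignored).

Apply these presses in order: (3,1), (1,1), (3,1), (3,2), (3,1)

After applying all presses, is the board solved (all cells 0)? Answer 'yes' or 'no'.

Answer: yes

Derivation:
After press 1 at (3,1):
0 1 0
1 1 1
0 1 1
0 1 1
0 0 1

After press 2 at (1,1):
0 0 0
0 0 0
0 0 1
0 1 1
0 0 1

After press 3 at (3,1):
0 0 0
0 0 0
0 1 1
1 0 0
0 1 1

After press 4 at (3,2):
0 0 0
0 0 0
0 1 0
1 1 1
0 1 0

After press 5 at (3,1):
0 0 0
0 0 0
0 0 0
0 0 0
0 0 0

Lights still on: 0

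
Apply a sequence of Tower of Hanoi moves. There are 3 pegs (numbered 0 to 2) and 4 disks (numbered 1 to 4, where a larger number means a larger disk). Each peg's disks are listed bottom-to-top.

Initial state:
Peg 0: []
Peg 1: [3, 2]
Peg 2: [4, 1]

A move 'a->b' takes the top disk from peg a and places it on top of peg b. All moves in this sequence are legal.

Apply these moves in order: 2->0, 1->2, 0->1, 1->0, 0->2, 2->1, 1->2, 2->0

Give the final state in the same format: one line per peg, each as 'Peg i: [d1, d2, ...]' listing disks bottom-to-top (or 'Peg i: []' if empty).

Answer: Peg 0: [1]
Peg 1: [3]
Peg 2: [4, 2]

Derivation:
After move 1 (2->0):
Peg 0: [1]
Peg 1: [3, 2]
Peg 2: [4]

After move 2 (1->2):
Peg 0: [1]
Peg 1: [3]
Peg 2: [4, 2]

After move 3 (0->1):
Peg 0: []
Peg 1: [3, 1]
Peg 2: [4, 2]

After move 4 (1->0):
Peg 0: [1]
Peg 1: [3]
Peg 2: [4, 2]

After move 5 (0->2):
Peg 0: []
Peg 1: [3]
Peg 2: [4, 2, 1]

After move 6 (2->1):
Peg 0: []
Peg 1: [3, 1]
Peg 2: [4, 2]

After move 7 (1->2):
Peg 0: []
Peg 1: [3]
Peg 2: [4, 2, 1]

After move 8 (2->0):
Peg 0: [1]
Peg 1: [3]
Peg 2: [4, 2]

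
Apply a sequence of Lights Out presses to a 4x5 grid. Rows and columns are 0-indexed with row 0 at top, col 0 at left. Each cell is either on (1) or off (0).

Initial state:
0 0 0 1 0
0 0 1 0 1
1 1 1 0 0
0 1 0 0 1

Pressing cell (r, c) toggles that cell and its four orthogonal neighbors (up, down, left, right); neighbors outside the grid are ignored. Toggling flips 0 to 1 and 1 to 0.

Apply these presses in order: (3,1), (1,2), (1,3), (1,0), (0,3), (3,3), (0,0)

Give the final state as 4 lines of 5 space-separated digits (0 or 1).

After press 1 at (3,1):
0 0 0 1 0
0 0 1 0 1
1 0 1 0 0
1 0 1 0 1

After press 2 at (1,2):
0 0 1 1 0
0 1 0 1 1
1 0 0 0 0
1 0 1 0 1

After press 3 at (1,3):
0 0 1 0 0
0 1 1 0 0
1 0 0 1 0
1 0 1 0 1

After press 4 at (1,0):
1 0 1 0 0
1 0 1 0 0
0 0 0 1 0
1 0 1 0 1

After press 5 at (0,3):
1 0 0 1 1
1 0 1 1 0
0 0 0 1 0
1 0 1 0 1

After press 6 at (3,3):
1 0 0 1 1
1 0 1 1 0
0 0 0 0 0
1 0 0 1 0

After press 7 at (0,0):
0 1 0 1 1
0 0 1 1 0
0 0 0 0 0
1 0 0 1 0

Answer: 0 1 0 1 1
0 0 1 1 0
0 0 0 0 0
1 0 0 1 0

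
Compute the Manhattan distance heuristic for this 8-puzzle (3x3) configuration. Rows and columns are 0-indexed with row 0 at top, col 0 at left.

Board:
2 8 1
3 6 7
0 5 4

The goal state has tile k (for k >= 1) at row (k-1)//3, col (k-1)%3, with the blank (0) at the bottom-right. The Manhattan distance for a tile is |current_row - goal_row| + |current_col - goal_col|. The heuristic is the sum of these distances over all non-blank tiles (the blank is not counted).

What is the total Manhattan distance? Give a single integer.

Answer: 16

Derivation:
Tile 2: at (0,0), goal (0,1), distance |0-0|+|0-1| = 1
Tile 8: at (0,1), goal (2,1), distance |0-2|+|1-1| = 2
Tile 1: at (0,2), goal (0,0), distance |0-0|+|2-0| = 2
Tile 3: at (1,0), goal (0,2), distance |1-0|+|0-2| = 3
Tile 6: at (1,1), goal (1,2), distance |1-1|+|1-2| = 1
Tile 7: at (1,2), goal (2,0), distance |1-2|+|2-0| = 3
Tile 5: at (2,1), goal (1,1), distance |2-1|+|1-1| = 1
Tile 4: at (2,2), goal (1,0), distance |2-1|+|2-0| = 3
Sum: 1 + 2 + 2 + 3 + 1 + 3 + 1 + 3 = 16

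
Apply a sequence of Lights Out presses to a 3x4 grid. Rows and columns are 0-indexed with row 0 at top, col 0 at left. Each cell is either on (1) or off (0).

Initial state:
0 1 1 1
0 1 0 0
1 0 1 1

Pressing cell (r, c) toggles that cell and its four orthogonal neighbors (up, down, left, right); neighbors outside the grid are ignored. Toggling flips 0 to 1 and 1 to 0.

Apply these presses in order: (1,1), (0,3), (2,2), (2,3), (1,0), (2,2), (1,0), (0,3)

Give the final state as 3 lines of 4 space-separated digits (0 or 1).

Answer: 0 0 1 1
1 0 1 1
1 1 0 0

Derivation:
After press 1 at (1,1):
0 0 1 1
1 0 1 0
1 1 1 1

After press 2 at (0,3):
0 0 0 0
1 0 1 1
1 1 1 1

After press 3 at (2,2):
0 0 0 0
1 0 0 1
1 0 0 0

After press 4 at (2,3):
0 0 0 0
1 0 0 0
1 0 1 1

After press 5 at (1,0):
1 0 0 0
0 1 0 0
0 0 1 1

After press 6 at (2,2):
1 0 0 0
0 1 1 0
0 1 0 0

After press 7 at (1,0):
0 0 0 0
1 0 1 0
1 1 0 0

After press 8 at (0,3):
0 0 1 1
1 0 1 1
1 1 0 0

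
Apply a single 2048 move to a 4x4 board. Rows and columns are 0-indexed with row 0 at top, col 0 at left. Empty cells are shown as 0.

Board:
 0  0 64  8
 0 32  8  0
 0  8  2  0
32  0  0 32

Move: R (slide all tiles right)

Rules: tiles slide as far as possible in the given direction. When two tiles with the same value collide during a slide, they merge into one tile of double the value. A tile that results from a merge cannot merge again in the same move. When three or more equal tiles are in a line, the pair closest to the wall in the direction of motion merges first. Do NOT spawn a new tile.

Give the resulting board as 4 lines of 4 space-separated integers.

Slide right:
row 0: [0, 0, 64, 8] -> [0, 0, 64, 8]
row 1: [0, 32, 8, 0] -> [0, 0, 32, 8]
row 2: [0, 8, 2, 0] -> [0, 0, 8, 2]
row 3: [32, 0, 0, 32] -> [0, 0, 0, 64]

Answer:  0  0 64  8
 0  0 32  8
 0  0  8  2
 0  0  0 64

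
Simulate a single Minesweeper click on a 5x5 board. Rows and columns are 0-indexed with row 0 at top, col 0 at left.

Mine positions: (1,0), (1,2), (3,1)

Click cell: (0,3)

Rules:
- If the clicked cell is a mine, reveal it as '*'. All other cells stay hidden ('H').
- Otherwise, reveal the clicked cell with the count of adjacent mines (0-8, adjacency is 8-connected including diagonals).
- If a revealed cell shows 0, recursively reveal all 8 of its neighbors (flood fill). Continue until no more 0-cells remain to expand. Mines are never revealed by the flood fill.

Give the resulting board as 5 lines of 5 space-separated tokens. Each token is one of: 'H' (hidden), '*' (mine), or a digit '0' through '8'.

H H H 1 H
H H H H H
H H H H H
H H H H H
H H H H H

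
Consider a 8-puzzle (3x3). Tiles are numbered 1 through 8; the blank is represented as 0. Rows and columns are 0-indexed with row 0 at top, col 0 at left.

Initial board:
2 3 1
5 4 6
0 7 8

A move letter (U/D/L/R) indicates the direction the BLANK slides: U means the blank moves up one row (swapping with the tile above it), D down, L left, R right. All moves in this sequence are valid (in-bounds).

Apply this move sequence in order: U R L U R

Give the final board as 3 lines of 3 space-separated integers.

After move 1 (U):
2 3 1
0 4 6
5 7 8

After move 2 (R):
2 3 1
4 0 6
5 7 8

After move 3 (L):
2 3 1
0 4 6
5 7 8

After move 4 (U):
0 3 1
2 4 6
5 7 8

After move 5 (R):
3 0 1
2 4 6
5 7 8

Answer: 3 0 1
2 4 6
5 7 8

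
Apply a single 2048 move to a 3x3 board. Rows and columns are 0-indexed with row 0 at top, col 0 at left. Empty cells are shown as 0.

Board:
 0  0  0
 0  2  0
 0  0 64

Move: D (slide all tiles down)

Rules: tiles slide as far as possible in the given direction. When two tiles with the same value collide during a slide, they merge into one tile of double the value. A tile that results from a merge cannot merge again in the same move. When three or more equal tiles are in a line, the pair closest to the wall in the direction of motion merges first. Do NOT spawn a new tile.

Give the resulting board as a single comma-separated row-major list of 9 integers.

Slide down:
col 0: [0, 0, 0] -> [0, 0, 0]
col 1: [0, 2, 0] -> [0, 0, 2]
col 2: [0, 0, 64] -> [0, 0, 64]

Answer: 0, 0, 0, 0, 0, 0, 0, 2, 64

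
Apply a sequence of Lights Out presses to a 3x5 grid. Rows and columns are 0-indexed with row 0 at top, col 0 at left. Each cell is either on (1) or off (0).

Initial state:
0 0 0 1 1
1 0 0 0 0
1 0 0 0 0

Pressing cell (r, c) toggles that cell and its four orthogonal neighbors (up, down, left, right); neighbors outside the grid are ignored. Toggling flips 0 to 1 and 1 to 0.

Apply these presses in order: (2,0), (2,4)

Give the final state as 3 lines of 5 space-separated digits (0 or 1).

After press 1 at (2,0):
0 0 0 1 1
0 0 0 0 0
0 1 0 0 0

After press 2 at (2,4):
0 0 0 1 1
0 0 0 0 1
0 1 0 1 1

Answer: 0 0 0 1 1
0 0 0 0 1
0 1 0 1 1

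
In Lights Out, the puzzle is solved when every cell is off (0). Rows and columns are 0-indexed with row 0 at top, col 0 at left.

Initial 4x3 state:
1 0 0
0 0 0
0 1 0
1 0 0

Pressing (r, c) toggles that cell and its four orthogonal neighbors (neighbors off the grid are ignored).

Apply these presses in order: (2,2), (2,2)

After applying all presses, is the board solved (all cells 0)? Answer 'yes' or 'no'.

Answer: no

Derivation:
After press 1 at (2,2):
1 0 0
0 0 1
0 0 1
1 0 1

After press 2 at (2,2):
1 0 0
0 0 0
0 1 0
1 0 0

Lights still on: 3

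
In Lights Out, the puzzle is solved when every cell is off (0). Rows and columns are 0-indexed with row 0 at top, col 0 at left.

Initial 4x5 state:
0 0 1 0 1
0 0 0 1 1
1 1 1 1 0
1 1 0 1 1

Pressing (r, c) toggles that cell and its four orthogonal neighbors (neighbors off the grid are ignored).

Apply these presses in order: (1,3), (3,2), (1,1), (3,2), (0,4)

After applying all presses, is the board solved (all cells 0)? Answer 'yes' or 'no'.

Answer: no

Derivation:
After press 1 at (1,3):
0 0 1 1 1
0 0 1 0 0
1 1 1 0 0
1 1 0 1 1

After press 2 at (3,2):
0 0 1 1 1
0 0 1 0 0
1 1 0 0 0
1 0 1 0 1

After press 3 at (1,1):
0 1 1 1 1
1 1 0 0 0
1 0 0 0 0
1 0 1 0 1

After press 4 at (3,2):
0 1 1 1 1
1 1 0 0 0
1 0 1 0 0
1 1 0 1 1

After press 5 at (0,4):
0 1 1 0 0
1 1 0 0 1
1 0 1 0 0
1 1 0 1 1

Lights still on: 11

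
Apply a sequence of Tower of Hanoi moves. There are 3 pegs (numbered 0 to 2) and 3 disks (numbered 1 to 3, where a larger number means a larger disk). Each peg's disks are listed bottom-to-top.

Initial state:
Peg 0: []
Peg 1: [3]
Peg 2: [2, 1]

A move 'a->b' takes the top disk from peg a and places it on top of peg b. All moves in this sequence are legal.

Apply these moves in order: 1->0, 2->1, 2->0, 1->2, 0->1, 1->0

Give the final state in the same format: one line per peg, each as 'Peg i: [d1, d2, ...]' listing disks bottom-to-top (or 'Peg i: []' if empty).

Answer: Peg 0: [3, 2]
Peg 1: []
Peg 2: [1]

Derivation:
After move 1 (1->0):
Peg 0: [3]
Peg 1: []
Peg 2: [2, 1]

After move 2 (2->1):
Peg 0: [3]
Peg 1: [1]
Peg 2: [2]

After move 3 (2->0):
Peg 0: [3, 2]
Peg 1: [1]
Peg 2: []

After move 4 (1->2):
Peg 0: [3, 2]
Peg 1: []
Peg 2: [1]

After move 5 (0->1):
Peg 0: [3]
Peg 1: [2]
Peg 2: [1]

After move 6 (1->0):
Peg 0: [3, 2]
Peg 1: []
Peg 2: [1]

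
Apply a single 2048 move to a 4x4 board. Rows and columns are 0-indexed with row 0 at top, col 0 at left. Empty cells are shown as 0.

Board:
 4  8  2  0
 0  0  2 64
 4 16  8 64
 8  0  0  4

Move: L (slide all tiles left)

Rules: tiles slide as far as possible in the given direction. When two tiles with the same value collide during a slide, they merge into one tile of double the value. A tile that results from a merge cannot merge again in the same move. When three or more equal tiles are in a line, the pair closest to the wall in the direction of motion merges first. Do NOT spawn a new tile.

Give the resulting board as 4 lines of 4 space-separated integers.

Answer:  4  8  2  0
 2 64  0  0
 4 16  8 64
 8  4  0  0

Derivation:
Slide left:
row 0: [4, 8, 2, 0] -> [4, 8, 2, 0]
row 1: [0, 0, 2, 64] -> [2, 64, 0, 0]
row 2: [4, 16, 8, 64] -> [4, 16, 8, 64]
row 3: [8, 0, 0, 4] -> [8, 4, 0, 0]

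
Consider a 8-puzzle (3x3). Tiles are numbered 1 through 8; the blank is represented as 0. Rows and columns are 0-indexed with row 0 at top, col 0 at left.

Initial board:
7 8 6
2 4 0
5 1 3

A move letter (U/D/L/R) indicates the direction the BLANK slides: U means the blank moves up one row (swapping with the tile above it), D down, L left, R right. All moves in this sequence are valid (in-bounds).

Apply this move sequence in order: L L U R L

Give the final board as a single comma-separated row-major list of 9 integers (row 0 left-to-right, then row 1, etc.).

Answer: 0, 8, 6, 7, 2, 4, 5, 1, 3

Derivation:
After move 1 (L):
7 8 6
2 0 4
5 1 3

After move 2 (L):
7 8 6
0 2 4
5 1 3

After move 3 (U):
0 8 6
7 2 4
5 1 3

After move 4 (R):
8 0 6
7 2 4
5 1 3

After move 5 (L):
0 8 6
7 2 4
5 1 3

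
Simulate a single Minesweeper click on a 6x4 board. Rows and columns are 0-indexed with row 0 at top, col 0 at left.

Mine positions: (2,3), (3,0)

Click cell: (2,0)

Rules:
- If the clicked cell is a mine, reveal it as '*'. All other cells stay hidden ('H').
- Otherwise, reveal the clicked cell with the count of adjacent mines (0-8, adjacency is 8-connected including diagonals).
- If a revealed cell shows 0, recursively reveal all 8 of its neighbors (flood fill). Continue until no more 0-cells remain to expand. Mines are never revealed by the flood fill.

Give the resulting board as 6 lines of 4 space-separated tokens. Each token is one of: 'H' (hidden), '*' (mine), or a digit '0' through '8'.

H H H H
H H H H
1 H H H
H H H H
H H H H
H H H H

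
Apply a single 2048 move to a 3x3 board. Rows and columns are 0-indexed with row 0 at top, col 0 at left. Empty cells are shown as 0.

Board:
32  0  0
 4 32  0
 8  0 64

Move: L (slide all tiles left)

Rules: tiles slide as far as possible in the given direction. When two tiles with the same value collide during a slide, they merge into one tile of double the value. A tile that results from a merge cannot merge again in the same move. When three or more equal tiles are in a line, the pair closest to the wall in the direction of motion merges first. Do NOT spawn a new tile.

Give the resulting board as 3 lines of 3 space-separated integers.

Answer: 32  0  0
 4 32  0
 8 64  0

Derivation:
Slide left:
row 0: [32, 0, 0] -> [32, 0, 0]
row 1: [4, 32, 0] -> [4, 32, 0]
row 2: [8, 0, 64] -> [8, 64, 0]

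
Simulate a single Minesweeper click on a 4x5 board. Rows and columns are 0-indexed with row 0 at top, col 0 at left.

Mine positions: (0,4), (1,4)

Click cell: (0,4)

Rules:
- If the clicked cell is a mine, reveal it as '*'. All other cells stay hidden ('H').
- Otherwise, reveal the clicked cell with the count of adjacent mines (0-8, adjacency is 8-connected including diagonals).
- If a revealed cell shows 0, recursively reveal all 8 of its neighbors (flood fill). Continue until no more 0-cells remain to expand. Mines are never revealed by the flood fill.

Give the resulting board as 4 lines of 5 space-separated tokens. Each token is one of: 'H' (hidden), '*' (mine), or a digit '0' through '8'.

H H H H *
H H H H H
H H H H H
H H H H H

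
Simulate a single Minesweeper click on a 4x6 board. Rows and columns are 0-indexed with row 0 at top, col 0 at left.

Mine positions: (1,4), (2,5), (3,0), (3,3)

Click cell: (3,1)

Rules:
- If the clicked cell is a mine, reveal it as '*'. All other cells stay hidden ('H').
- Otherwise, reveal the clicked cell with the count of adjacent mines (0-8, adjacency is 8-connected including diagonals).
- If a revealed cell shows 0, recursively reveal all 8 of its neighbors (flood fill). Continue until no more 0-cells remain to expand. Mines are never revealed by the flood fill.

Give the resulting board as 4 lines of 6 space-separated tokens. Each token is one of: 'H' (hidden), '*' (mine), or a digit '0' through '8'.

H H H H H H
H H H H H H
H H H H H H
H 1 H H H H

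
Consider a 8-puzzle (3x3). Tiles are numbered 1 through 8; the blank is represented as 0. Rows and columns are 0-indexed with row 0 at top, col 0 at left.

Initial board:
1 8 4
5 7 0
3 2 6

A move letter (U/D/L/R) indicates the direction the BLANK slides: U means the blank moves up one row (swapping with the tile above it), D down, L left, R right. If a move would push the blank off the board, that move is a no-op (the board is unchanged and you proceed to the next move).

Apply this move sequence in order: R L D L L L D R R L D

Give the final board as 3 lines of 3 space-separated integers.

After move 1 (R):
1 8 4
5 7 0
3 2 6

After move 2 (L):
1 8 4
5 0 7
3 2 6

After move 3 (D):
1 8 4
5 2 7
3 0 6

After move 4 (L):
1 8 4
5 2 7
0 3 6

After move 5 (L):
1 8 4
5 2 7
0 3 6

After move 6 (L):
1 8 4
5 2 7
0 3 6

After move 7 (D):
1 8 4
5 2 7
0 3 6

After move 8 (R):
1 8 4
5 2 7
3 0 6

After move 9 (R):
1 8 4
5 2 7
3 6 0

After move 10 (L):
1 8 4
5 2 7
3 0 6

After move 11 (D):
1 8 4
5 2 7
3 0 6

Answer: 1 8 4
5 2 7
3 0 6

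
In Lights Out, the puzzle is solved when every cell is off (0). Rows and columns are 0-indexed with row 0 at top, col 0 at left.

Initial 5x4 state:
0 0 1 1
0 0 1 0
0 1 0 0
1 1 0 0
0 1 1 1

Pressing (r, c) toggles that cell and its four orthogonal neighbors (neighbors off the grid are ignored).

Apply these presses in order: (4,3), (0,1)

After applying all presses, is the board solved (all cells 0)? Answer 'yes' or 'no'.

After press 1 at (4,3):
0 0 1 1
0 0 1 0
0 1 0 0
1 1 0 1
0 1 0 0

After press 2 at (0,1):
1 1 0 1
0 1 1 0
0 1 0 0
1 1 0 1
0 1 0 0

Lights still on: 10

Answer: no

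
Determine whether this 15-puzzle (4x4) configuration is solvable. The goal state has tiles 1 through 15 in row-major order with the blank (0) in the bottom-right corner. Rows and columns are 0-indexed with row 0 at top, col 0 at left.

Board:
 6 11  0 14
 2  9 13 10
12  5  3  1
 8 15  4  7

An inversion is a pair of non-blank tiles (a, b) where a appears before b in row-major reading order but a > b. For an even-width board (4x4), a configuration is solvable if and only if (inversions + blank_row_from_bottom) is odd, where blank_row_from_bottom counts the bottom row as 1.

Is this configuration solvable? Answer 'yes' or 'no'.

Inversions: 60
Blank is in row 0 (0-indexed from top), which is row 4 counting from the bottom (bottom = 1).
60 + 4 = 64, which is even, so the puzzle is not solvable.

Answer: no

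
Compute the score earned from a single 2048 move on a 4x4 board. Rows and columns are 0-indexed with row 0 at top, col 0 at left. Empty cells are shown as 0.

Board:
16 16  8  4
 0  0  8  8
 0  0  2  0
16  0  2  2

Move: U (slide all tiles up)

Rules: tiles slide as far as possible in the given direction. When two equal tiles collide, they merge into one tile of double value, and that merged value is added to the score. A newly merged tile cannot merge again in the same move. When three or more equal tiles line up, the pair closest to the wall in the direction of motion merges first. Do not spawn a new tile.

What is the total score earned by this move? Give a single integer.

Answer: 52

Derivation:
Slide up:
col 0: [16, 0, 0, 16] -> [32, 0, 0, 0]  score +32 (running 32)
col 1: [16, 0, 0, 0] -> [16, 0, 0, 0]  score +0 (running 32)
col 2: [8, 8, 2, 2] -> [16, 4, 0, 0]  score +20 (running 52)
col 3: [4, 8, 0, 2] -> [4, 8, 2, 0]  score +0 (running 52)
Board after move:
32 16 16  4
 0  0  4  8
 0  0  0  2
 0  0  0  0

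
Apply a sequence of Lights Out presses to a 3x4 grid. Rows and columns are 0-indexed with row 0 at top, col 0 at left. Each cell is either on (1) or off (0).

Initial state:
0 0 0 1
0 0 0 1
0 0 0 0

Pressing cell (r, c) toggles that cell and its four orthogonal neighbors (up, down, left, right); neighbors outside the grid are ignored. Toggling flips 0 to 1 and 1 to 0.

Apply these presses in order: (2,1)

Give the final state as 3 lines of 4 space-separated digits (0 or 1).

After press 1 at (2,1):
0 0 0 1
0 1 0 1
1 1 1 0

Answer: 0 0 0 1
0 1 0 1
1 1 1 0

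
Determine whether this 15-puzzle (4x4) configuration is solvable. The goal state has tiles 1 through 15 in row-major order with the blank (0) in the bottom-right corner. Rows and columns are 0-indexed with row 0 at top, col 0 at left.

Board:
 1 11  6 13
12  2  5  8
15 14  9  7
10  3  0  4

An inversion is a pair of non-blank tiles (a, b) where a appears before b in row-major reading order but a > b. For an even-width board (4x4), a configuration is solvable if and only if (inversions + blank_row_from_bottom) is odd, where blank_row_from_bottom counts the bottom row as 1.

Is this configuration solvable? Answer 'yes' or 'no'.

Answer: no

Derivation:
Inversions: 53
Blank is in row 3 (0-indexed from top), which is row 1 counting from the bottom (bottom = 1).
53 + 1 = 54, which is even, so the puzzle is not solvable.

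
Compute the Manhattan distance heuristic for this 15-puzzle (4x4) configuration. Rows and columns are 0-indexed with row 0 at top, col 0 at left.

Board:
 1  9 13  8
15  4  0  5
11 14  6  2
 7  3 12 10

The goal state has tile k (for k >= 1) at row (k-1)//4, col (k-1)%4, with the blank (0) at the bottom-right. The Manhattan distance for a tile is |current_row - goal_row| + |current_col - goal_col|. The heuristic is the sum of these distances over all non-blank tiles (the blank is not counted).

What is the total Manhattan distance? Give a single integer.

Tile 1: (0,0)->(0,0) = 0
Tile 9: (0,1)->(2,0) = 3
Tile 13: (0,2)->(3,0) = 5
Tile 8: (0,3)->(1,3) = 1
Tile 15: (1,0)->(3,2) = 4
Tile 4: (1,1)->(0,3) = 3
Tile 5: (1,3)->(1,0) = 3
Tile 11: (2,0)->(2,2) = 2
Tile 14: (2,1)->(3,1) = 1
Tile 6: (2,2)->(1,1) = 2
Tile 2: (2,3)->(0,1) = 4
Tile 7: (3,0)->(1,2) = 4
Tile 3: (3,1)->(0,2) = 4
Tile 12: (3,2)->(2,3) = 2
Tile 10: (3,3)->(2,1) = 3
Sum: 0 + 3 + 5 + 1 + 4 + 3 + 3 + 2 + 1 + 2 + 4 + 4 + 4 + 2 + 3 = 41

Answer: 41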